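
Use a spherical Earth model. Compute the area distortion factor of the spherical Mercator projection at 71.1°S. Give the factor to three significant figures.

For Mercator, h = k = sec φ (a conformal cylindrical projection has a single point scale, 1/cos φ).
Areal scale = k² = sec²φ = 1/cos²(71.1°) = 1/0.3239² = 9.531.

9.53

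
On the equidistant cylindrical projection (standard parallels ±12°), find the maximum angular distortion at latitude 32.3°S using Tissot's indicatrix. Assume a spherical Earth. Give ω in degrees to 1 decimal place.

In the equirectangular projection with standard parallel φ₀ = 12° (x = Rλ cos φ₀, y = Rφ), meridians are true-scale (h = 1) and the parallel scale is k = cos φ₀ / cos φ.
At 32.3°: h = 1.000, k = 1.157; principal scales a = 1.157, b = 1.000.
sin(ω/2) = (a − b)/(a + b) = 0.1572/2.157 = 0.07288, so ω = 2 arcsin(0.07288) ≈ 8.4°.

8.4°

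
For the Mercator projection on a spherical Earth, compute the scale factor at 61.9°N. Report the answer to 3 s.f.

The Mercator projection is conformal; its linear scale factor is the same in every direction and equals sec φ = 1/cos φ.
k = 1/cos 61.9° = 1/0.4710 = 2.123.

2.12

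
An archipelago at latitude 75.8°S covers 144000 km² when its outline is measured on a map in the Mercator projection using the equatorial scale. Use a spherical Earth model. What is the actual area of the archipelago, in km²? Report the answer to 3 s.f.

8670 km²

Mercator is conformal, so the point scale is isotropic: h = k = sec φ = 1/cos φ.
Areal scale = k² = sec²φ = 1/cos²(75.8°) = 1/0.2453² = 16.62.
True area = apparent / (areal scale) = 144000 / 16.62 ≈ 8670 km².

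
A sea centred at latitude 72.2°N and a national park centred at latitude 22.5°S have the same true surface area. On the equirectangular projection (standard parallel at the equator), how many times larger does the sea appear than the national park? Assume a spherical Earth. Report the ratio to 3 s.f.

3.02

In the plate carrée (x = Rλ, y = Rφ), meridians are true-scale (h = 1) and parallels are stretched by k = sec φ.
Areal scale at 72.2°: h·k = 1.000 × 3.271 = 3.271.
Areal scale at 22.5°: h·k = 1.000 × 1.082 = 1.082.
Ratio = 3.271/1.082 ≈ 3.02.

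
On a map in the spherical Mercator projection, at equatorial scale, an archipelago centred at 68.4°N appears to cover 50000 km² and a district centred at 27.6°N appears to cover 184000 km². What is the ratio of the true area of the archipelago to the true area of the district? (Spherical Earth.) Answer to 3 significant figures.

0.0469

Since Mercator area scale is 1/cos²φ, the true area equals the apparent area multiplied by cos²φ.
True area of archipelago: 50000 × cos²(68.4°) = 50000 × 0.1355 = 6776 km².
True area of district: 184000 × cos²(27.6°) = 184000 × 0.7854 = 144500 km².
Ratio = 6776 / 144500 ≈ 0.0469.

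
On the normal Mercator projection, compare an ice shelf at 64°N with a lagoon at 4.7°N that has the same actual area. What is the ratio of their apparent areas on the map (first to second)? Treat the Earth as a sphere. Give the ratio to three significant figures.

5.17

Mercator areal scale is sec²φ.
At 64°: sec²(64°) = 1/0.4384² = 5.204.
At 4.7°: sec²(4.7°) = 1/0.9966² = 1.007.
Ratio = 5.204/1.007 = cos²(4.7°)/cos²(64°) ≈ 5.17.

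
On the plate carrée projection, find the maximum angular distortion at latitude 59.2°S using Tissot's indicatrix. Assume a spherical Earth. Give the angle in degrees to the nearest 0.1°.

37.7°

In the plate carrée (x = Rλ, y = Rφ), meridians are true-scale (h = 1) and parallels are stretched by k = sec φ.
At 59.2°: h = 1.000, k = 1.953; principal scales a = 1.953, b = 1.000.
sin(ω/2) = (a − b)/(a + b) = 0.9530/2.953 = 0.3227, so ω = 2 arcsin(0.3227) ≈ 37.7°.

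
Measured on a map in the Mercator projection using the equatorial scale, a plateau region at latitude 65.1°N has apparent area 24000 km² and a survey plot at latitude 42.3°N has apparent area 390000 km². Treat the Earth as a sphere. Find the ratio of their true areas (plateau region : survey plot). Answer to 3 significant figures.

0.0199

On Mercator the areal scale is sec²φ, so true area = apparent × cos²φ.
True area of plateau region: 24000 × cos²(65.1°) = 24000 × 0.1773 = 4255 km².
True area of survey plot: 390000 × cos²(42.3°) = 390000 × 0.5471 = 213400 km².
Ratio = 4255 / 213400 ≈ 0.0199.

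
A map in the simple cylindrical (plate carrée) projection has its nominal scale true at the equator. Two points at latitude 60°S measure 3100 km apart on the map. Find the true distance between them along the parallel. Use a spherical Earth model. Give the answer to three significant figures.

1550 km

Plate carrée maps x = Rλ, y = Rφ. The meridian scale is h = 1 and the parallel scale is k = 1/cos φ = sec φ.
Along the parallel at 60°, map distances are exaggerated by k = sec 60° = 2.000.
True distance = 3100 / 2.000 = 3100 × cos 60° ≈ 1550 km.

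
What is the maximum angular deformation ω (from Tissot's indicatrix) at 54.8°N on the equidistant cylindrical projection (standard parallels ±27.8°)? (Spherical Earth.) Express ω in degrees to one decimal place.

24.4°

With standard parallel φ₀ = 27.8°, the equirectangular projection gives x = Rλ cos φ₀, y = Rφ, so h = 1 and k = cos 27.8° / cos φ.
At 54.8°: h = 1.000, k = 1.535; principal scales a = 1.535, b = 1.000.
sin(ω/2) = (a − b)/(a + b) = 0.5346/2.535 = 0.2109, so ω = 2 arcsin(0.2109) ≈ 24.4°.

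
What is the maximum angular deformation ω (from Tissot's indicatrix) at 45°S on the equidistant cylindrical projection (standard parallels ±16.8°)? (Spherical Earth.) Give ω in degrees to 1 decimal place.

17.3°

In the equirectangular projection with standard parallel φ₀ = 16.8° (x = Rλ cos φ₀, y = Rφ), meridians are true-scale (h = 1) and the parallel scale is k = cos φ₀ / cos φ.
At 45°: h = 1.000, k = 1.354; principal scales a = 1.354, b = 1.000.
sin(ω/2) = (a − b)/(a + b) = 0.3539/2.354 = 0.1503, so ω = 2 arcsin(0.1503) ≈ 17.3°.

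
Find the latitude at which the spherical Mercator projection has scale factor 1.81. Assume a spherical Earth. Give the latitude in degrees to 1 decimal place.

Mercator scale is k = sec φ = 1/cos φ.
1/cos φ = 1.81  ⇒  cos φ = 0.5525  ⇒  φ = arccos(0.5525) ≈ 56.5°.

56.5°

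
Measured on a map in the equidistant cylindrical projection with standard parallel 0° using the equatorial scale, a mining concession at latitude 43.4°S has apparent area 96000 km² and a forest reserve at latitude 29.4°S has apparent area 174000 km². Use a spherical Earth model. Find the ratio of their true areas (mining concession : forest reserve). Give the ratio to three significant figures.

0.460

Plate carrée has h = 1 and k = sec φ, giving areal scale sec φ; true area = (apparent area) · cos φ.
True area of mining concession: 96000 × cos(43.4°) = 96000 × 0.7266 = 69750 km².
True area of forest reserve: 174000 × cos(29.4°) = 174000 × 0.8712 = 151600 km².
Ratio = 69750 / 151600 ≈ 0.460.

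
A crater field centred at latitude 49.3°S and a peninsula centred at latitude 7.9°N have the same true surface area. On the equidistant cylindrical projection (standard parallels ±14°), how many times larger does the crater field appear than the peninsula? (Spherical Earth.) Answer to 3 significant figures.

1.52

In the equirectangular projection with standard parallel φ₀ = 14° (x = Rλ cos φ₀, y = Rφ), meridians are true-scale (h = 1) and the parallel scale is k = cos φ₀ / cos φ.
Areal scale at 49.3°: h·k = 1.000 × 1.488 = 1.488.
Areal scale at 7.9°: h·k = 1.000 × 0.9796 = 0.9796.
Ratio = 1.488/0.9796 ≈ 1.52.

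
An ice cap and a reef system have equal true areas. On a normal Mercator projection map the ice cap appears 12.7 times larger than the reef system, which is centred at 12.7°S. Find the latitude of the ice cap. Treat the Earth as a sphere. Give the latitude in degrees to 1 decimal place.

Mercator areal scale is sec²φ, so apparent-area ratio = sec²φ₁ / sec²φ₂ = cos²φ₂ / cos²φ₁.
cos²φ₂ / cos²φ₁ = 12.7  ⇒  cos φ₁ = cos 12.7° / √12.7 = 0.9755/3.564 = 0.2737.
φ₁ = arccos(0.2737) ≈ 74.1°.

74.1°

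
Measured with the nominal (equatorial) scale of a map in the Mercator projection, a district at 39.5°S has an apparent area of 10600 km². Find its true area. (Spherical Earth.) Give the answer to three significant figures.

Mercator is conformal, so the point scale is isotropic: h = k = sec φ = 1/cos φ.
Areal scale = k² = sec²φ = 1/cos²(39.5°) = 1/0.7716² = 1.680.
True area = apparent / (areal scale) = 10600 / 1.680 ≈ 6310 km².

6310 km²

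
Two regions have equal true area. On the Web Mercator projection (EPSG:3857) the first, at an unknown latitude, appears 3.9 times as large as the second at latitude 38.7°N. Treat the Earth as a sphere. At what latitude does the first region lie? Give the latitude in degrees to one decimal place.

Mercator areal scale is sec²φ, so apparent-area ratio = sec²φ₁ / sec²φ₂ = cos²φ₂ / cos²φ₁.
cos²φ₂ / cos²φ₁ = 3.9  ⇒  cos φ₁ = cos 38.7° / √3.9 = 0.7804/1.975 = 0.3952.
φ₁ = arccos(0.3952) ≈ 66.7°.

66.7°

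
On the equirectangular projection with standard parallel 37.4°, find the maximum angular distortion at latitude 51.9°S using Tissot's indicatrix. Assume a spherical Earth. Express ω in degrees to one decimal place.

In the equirectangular projection with standard parallel φ₀ = 37.4° (x = Rλ cos φ₀, y = Rφ), meridians are true-scale (h = 1) and the parallel scale is k = cos φ₀ / cos φ.
At 51.9°: h = 1.000, k = 1.287; principal scales a = 1.287, b = 1.000.
sin(ω/2) = (a − b)/(a + b) = 0.2875/2.287 = 0.1257, so ω = 2 arcsin(0.1257) ≈ 14.4°.

14.4°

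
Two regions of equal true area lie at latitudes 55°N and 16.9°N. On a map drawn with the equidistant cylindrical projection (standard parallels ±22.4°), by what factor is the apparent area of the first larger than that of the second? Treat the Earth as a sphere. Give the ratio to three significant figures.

The equidistant cylindrical projection with φ₀ = 22.4° has h = 1 (meridians true) and k = cos φ₀ / cos φ along parallels.
Areal scale at 55°: h·k = 1.000 × 1.612 = 1.612.
Areal scale at 16.9°: h·k = 1.000 × 0.9663 = 0.9663.
Ratio = 1.612/0.9663 ≈ 1.67.

1.67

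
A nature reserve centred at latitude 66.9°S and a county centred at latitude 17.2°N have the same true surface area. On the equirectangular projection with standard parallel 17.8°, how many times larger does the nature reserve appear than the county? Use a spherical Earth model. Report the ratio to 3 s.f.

2.43

In the equirectangular projection with standard parallel φ₀ = 17.8° (x = Rλ cos φ₀, y = Rφ), meridians are true-scale (h = 1) and the parallel scale is k = cos φ₀ / cos φ.
Areal scale at 66.9°: h·k = 1.000 × 2.427 = 2.427.
Areal scale at 17.2°: h·k = 1.000 × 0.9967 = 0.9967.
Ratio = 2.427/0.9967 ≈ 2.43.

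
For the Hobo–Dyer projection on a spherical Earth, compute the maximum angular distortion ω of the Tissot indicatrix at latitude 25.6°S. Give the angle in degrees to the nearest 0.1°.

14.6°

The Hobo–Dyer projection is cylindrical equal-area with φ₀ = 37.5°. A cylindrical equal-area projection with standard parallel φ₀ has meridian scale h = cos φ / cos φ₀ and parallel scale k = cos φ₀ / cos φ (so areas are preserved, h·k = 1).
At 25.6°: h = 1.137, k = 0.8797; principal scales a = 1.137, b = 0.8797.
sin(ω/2) = (a − b)/(a + b) = 0.2570/2.016 = 0.1275, so ω = 2 arcsin(0.1275) ≈ 14.6°.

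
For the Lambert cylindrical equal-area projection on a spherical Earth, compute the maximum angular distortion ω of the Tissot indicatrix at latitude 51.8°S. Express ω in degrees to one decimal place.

53.1°

The Lambert cylindrical equal-area projection is the cylindrical equal-area projection with its standard parallel at the equator (φ₀ = 0). A cylindrical equal-area projection with standard parallel φ₀ has meridian scale h = cos φ / cos φ₀ and parallel scale k = cos φ₀ / cos φ (so areas are preserved, h·k = 1).
At 51.8°: h = 0.6184, k = 1.617; principal scales a = 1.617, b = 0.6184.
sin(ω/2) = (a − b)/(a + b) = 0.9986/2.235 = 0.4467, so ω = 2 arcsin(0.4467) ≈ 53.1°.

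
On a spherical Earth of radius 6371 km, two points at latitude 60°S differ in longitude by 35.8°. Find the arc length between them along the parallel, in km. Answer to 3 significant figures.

Arc length along a parallel = R cos φ · Δλ (with Δλ in radians).
= 6371 × cos 60° × (35.8° × π/180) = 6371 × 0.5000 × 0.6248 ≈ 1990 km.

1990 km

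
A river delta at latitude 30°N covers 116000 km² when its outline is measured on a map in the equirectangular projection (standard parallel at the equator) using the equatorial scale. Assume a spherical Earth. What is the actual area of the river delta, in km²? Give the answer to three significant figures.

100000 km²

Plate carrée maps x = Rλ, y = Rφ. The meridian scale is h = 1 and the parallel scale is k = 1/cos φ = sec φ.
Areal scale = h·k = 1 × sec φ; at 30°, h = 1.000, k = 1.155, so h·k = 1.155.
True area = apparent / (areal scale) = 116000 / 1.155 ≈ 100000 km².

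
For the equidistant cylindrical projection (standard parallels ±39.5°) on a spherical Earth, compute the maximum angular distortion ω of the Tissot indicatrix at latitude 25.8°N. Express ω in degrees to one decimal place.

8.8°

With standard parallel φ₀ = 39.5°, the equirectangular projection gives x = Rλ cos φ₀, y = Rφ, so h = 1 and k = cos 39.5° / cos φ.
At 25.8°: h = 1.000, k = 0.8571; principal scales a = 1.000, b = 0.8571.
sin(ω/2) = (a − b)/(a + b) = 0.1429/1.857 = 0.07697, so ω = 2 arcsin(0.07697) ≈ 8.8°.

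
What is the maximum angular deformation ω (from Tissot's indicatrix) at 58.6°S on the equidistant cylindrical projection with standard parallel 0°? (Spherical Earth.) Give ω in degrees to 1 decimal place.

Plate carrée maps x = Rλ, y = Rφ. The meridian scale is h = 1 and the parallel scale is k = 1/cos φ = sec φ.
At 58.6°: h = 1.000, k = 1.919; principal scales a = 1.919, b = 1.000.
sin(ω/2) = (a − b)/(a + b) = 0.9194/2.919 = 0.3149, so ω = 2 arcsin(0.3149) ≈ 36.7°.

36.7°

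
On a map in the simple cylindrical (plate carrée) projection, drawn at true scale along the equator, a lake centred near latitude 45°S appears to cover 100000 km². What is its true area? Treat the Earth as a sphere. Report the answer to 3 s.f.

70700 km²

For the equirectangular projection with φ₀ = 0 (plate carrée), h = 1 along meridians and k = sec φ along parallels.
Areal scale = h·k = 1 × sec φ; at 45°, h = 1.000, k = 1.414, so h·k = 1.414.
True area = apparent / (areal scale) = 100000 / 1.414 ≈ 70700 km².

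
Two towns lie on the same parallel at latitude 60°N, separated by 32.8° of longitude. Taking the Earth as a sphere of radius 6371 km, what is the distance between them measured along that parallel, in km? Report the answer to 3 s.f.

Arc length along a parallel = R cos φ · Δλ (with Δλ in radians).
= 6371 × cos 60° × (32.8° × π/180) = 6371 × 0.5000 × 0.5725 ≈ 1820 km.

1820 km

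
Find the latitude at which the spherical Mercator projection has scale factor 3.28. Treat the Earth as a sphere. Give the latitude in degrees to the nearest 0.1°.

72.2°

Mercator scale is k = sec φ = 1/cos φ.
1/cos φ = 3.28  ⇒  cos φ = 0.3049  ⇒  φ = arccos(0.3049) ≈ 72.2°.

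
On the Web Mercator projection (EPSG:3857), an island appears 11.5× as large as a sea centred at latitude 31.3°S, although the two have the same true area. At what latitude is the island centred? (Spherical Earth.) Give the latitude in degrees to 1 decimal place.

75.4°

For equal true areas on Mercator, apparent areas scale as sec²φ, so the ratio is cos²φ₂ / cos²φ₁.
cos²φ₂ / cos²φ₁ = 11.5  ⇒  cos φ₁ = cos 31.3° / √11.5 = 0.8545/3.391 = 0.2520.
φ₁ = arccos(0.2520) ≈ 75.4°.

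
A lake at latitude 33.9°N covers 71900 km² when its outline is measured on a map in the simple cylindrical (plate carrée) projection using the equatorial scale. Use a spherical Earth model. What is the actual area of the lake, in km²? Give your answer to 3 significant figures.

59700 km²

In the plate carrée (x = Rλ, y = Rφ), meridians are true-scale (h = 1) and parallels are stretched by k = sec φ.
Areal scale = h·k = 1 × sec φ; at 33.9°, h = 1.000, k = 1.205, so h·k = 1.205.
True area = apparent / (areal scale) = 71900 / 1.205 ≈ 59700 km².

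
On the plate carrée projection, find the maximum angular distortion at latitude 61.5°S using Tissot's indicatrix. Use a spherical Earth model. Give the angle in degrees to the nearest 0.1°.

Plate carrée maps x = Rλ, y = Rφ. The meridian scale is h = 1 and the parallel scale is k = 1/cos φ = sec φ.
At 61.5°: h = 1.000, k = 2.096; principal scales a = 2.096, b = 1.000.
sin(ω/2) = (a − b)/(a + b) = 1.096/3.096 = 0.3540, so ω = 2 arcsin(0.3540) ≈ 41.5°.

41.5°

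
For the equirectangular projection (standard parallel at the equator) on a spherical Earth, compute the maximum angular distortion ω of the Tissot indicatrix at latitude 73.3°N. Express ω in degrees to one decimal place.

In the plate carrée (x = Rλ, y = Rφ), meridians are true-scale (h = 1) and parallels are stretched by k = sec φ.
At 73.3°: h = 1.000, k = 3.480; principal scales a = 3.480, b = 1.000.
sin(ω/2) = (a − b)/(a + b) = 2.480/4.480 = 0.5536, so ω = 2 arcsin(0.5536) ≈ 67.2°.

67.2°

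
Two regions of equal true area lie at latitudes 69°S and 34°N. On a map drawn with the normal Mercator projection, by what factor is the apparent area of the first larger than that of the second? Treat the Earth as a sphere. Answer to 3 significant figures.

5.35

Mercator areal scale is sec²φ.
At 69°: sec²(69°) = 1/0.3584² = 7.786.
At 34°: sec²(34°) = 1/0.8290² = 1.455.
Ratio = 7.786/1.455 = cos²(34°)/cos²(69°) ≈ 5.35.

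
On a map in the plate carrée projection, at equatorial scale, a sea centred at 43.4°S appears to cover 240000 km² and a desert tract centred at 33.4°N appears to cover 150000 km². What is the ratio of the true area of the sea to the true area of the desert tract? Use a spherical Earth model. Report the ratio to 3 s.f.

1.39

Plate carrée has h = 1 and k = sec φ, giving areal scale sec φ; true area = (apparent area) · cos φ.
True area of sea: 240000 × cos(43.4°) = 240000 × 0.7266 = 174400 km².
True area of desert tract: 150000 × cos(33.4°) = 150000 × 0.8348 = 125200 km².
Ratio = 174400 / 125200 ≈ 1.39.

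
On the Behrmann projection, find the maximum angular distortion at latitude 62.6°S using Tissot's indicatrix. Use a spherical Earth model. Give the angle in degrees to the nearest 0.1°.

68.1°

The Behrmann projection is cylindrical equal-area with φ₀ = 30°. Cylindrical equal-area (φ₀ = 30°): h = cos φ / cos 30° along meridians, k = cos 30° / cos φ along parallels; h·k = 1.
At 62.6°: h = 0.5314, k = 1.882; principal scales a = 1.882, b = 0.5314.
sin(ω/2) = (a − b)/(a + b) = 1.350/2.413 = 0.5596, so ω = 2 arcsin(0.5596) ≈ 68.1°.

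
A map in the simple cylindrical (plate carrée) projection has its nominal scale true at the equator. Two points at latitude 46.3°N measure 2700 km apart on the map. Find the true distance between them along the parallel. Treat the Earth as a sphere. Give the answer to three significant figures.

1870 km

In the plate carrée (x = Rλ, y = Rφ), meridians are true-scale (h = 1) and parallels are stretched by k = sec φ.
Along the parallel at 46.3°, map distances are exaggerated by k = sec 46.3° = 1.447.
True distance = 2700 / 1.447 = 2700 × cos 46.3° ≈ 1870 km.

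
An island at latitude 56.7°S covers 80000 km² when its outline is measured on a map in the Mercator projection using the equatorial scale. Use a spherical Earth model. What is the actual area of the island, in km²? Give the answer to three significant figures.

24100 km²

The Mercator projection is conformal; its linear scale factor is the same in every direction and equals sec φ = 1/cos φ.
Areal scale = k² = sec²φ = 1/cos²(56.7°) = 1/0.5490² = 3.318.
True area = apparent / (areal scale) = 80000 / 3.318 ≈ 24100 km².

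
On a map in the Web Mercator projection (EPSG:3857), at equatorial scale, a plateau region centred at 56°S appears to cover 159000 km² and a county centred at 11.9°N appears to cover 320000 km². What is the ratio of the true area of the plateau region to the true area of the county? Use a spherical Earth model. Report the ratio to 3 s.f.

On Mercator the areal scale is sec²φ, so true area = apparent × cos²φ.
True area of plateau region: 159000 × cos²(56°) = 159000 × 0.3127 = 49720 km².
True area of county: 320000 × cos²(11.9°) = 320000 × 0.9575 = 306400 km².
Ratio = 49720 / 306400 ≈ 0.162.

0.162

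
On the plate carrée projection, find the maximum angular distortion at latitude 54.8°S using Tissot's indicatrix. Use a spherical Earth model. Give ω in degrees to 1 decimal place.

31.2°

In the plate carrée (x = Rλ, y = Rφ), meridians are true-scale (h = 1) and parallels are stretched by k = sec φ.
At 54.8°: h = 1.000, k = 1.735; principal scales a = 1.735, b = 1.000.
sin(ω/2) = (a − b)/(a + b) = 0.7348/2.735 = 0.2687, so ω = 2 arcsin(0.2687) ≈ 31.2°.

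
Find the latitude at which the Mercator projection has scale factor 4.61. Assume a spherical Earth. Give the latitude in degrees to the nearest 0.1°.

Mercator scale is k = sec φ = 1/cos φ.
1/cos φ = 4.61  ⇒  cos φ = 0.2169  ⇒  φ = arccos(0.2169) ≈ 77.5°.

77.5°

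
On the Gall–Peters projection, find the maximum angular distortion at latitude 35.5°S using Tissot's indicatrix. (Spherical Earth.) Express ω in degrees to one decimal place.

16.1°

Gall–Peters is a cylindrical equal-area projection with standard parallels at ±45°. A cylindrical equal-area projection with standard parallel φ₀ has meridian scale h = cos φ / cos φ₀ and parallel scale k = cos φ₀ / cos φ (so areas are preserved, h·k = 1).
At 35.5°: h = 1.151, k = 0.8686; principal scales a = 1.151, b = 0.8686.
sin(ω/2) = (a − b)/(a + b) = 0.2828/2.020 = 0.1400, so ω = 2 arcsin(0.1400) ≈ 16.1°.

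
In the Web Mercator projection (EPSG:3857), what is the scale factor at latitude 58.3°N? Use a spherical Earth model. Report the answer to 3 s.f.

For Mercator, h = k = sec φ (a conformal cylindrical projection has a single point scale, 1/cos φ).
k = 1/cos 58.3° = 1/0.5255 = 1.903.

1.90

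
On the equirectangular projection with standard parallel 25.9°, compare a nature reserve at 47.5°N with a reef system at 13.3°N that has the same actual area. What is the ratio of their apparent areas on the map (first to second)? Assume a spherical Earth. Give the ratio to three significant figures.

1.44

The equidistant cylindrical projection with φ₀ = 25.9° has h = 1 (meridians true) and k = cos φ₀ / cos φ along parallels.
Areal scale at 47.5°: h·k = 1.000 × 1.332 = 1.332.
Areal scale at 13.3°: h·k = 1.000 × 0.9243 = 0.9243.
Ratio = 1.332/0.9243 ≈ 1.44.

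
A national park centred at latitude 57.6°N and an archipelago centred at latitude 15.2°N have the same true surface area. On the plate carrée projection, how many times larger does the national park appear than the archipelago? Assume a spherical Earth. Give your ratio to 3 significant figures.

Plate carrée maps x = Rλ, y = Rφ. The meridian scale is h = 1 and the parallel scale is k = 1/cos φ = sec φ.
Areal scale at 57.6°: h·k = 1.000 × 1.866 = 1.866.
Areal scale at 15.2°: h·k = 1.000 × 1.036 = 1.036.
Ratio = 1.866/1.036 ≈ 1.80.

1.80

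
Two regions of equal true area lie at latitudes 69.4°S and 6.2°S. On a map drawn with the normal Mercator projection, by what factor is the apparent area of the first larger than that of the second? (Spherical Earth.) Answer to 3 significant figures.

Mercator is conformal with k = sec φ, so areal scale = k² = sec²φ.
At 69.4°: sec²(69.4°) = 1/0.3518² = 8.078.
At 6.2°: sec²(6.2°) = 1/0.9942² = 1.012.
Ratio = 8.078/1.012 = cos²(6.2°)/cos²(69.4°) ≈ 7.98.

7.98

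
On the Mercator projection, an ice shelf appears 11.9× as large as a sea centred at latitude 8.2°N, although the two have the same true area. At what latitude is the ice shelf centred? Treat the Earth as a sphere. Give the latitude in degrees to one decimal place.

73.3°

On Mercator, (apparent₁)/(apparent₂) = sec²φ₁ / sec²φ₂ when true areas are equal.
cos²φ₂ / cos²φ₁ = 11.9  ⇒  cos φ₁ = cos 8.2° / √11.9 = 0.9898/3.450 = 0.2869.
φ₁ = arccos(0.2869) ≈ 73.3°.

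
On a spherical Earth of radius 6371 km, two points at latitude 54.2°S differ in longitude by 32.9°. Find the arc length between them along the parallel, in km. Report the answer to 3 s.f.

Arc length along a parallel = R cos φ · Δλ (with Δλ in radians).
= 6371 × cos 54.2° × (32.9° × π/180) = 6371 × 0.5850 × 0.5742 ≈ 2140 km.

2140 km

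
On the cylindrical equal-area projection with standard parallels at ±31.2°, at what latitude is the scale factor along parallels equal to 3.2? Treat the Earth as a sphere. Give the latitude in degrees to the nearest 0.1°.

74.5°

For cylindrical equal-area with standard parallel φ₀, h = cos φ / cos φ₀ and k = cos φ₀ / cos φ, so h·k = 1.
k = cos φ₀ / cos φ = 3.2  ⇒  cos φ = cos 31.2° / 3.2 = 0.2673.
φ = arccos(0.2673) ≈ 74.5°.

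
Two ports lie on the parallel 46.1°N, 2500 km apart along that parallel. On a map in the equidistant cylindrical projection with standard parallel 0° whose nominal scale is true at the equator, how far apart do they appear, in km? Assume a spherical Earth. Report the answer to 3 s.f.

Plate carrée maps x = Rλ, y = Rφ. The meridian scale is h = 1 and the parallel scale is k = 1/cos φ = sec φ.
Along the parallel, k = sec 46.1° = 1/0.6934 = 1.442.
Map distance = 2500 × 1.442 ≈ 3610 km.

3610 km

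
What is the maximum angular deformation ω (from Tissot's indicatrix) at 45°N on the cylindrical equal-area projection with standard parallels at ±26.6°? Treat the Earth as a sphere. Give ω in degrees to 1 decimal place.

For cylindrical equal-area with standard parallel φ₀, h = cos φ / cos φ₀ and k = cos φ₀ / cos φ, so h·k = 1.
At 45°: h = 0.7908, k = 1.265; principal scales a = 1.265, b = 0.7908.
sin(ω/2) = (a − b)/(a + b) = 0.4737/2.055 = 0.2305, so ω = 2 arcsin(0.2305) ≈ 26.7°.

26.7°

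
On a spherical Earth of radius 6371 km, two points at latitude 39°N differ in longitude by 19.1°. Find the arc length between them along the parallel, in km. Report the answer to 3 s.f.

1650 km

Arc length along a parallel = R cos φ · Δλ (with Δλ in radians).
= 6371 × cos 39° × (19.1° × π/180) = 6371 × 0.7771 × 0.3334 ≈ 1650 km.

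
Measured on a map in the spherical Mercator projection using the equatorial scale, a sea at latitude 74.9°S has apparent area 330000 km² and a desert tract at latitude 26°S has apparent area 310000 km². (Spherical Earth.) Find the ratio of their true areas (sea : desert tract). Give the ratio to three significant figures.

Mercator's areal exaggeration is sec²φ; hence true area = (apparent area) · cos²φ.
True area of sea: 330000 × cos²(74.9°) = 330000 × 0.06786 = 22390 km².
True area of desert tract: 310000 × cos²(26°) = 310000 × 0.8078 = 250400 km².
Ratio = 22390 / 250400 ≈ 0.0894.

0.0894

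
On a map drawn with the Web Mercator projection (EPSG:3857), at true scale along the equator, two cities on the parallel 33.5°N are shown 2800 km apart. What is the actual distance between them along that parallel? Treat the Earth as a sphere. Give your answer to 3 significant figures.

2330 km

Mercator is conformal, so the point scale is isotropic: h = k = sec φ = 1/cos φ.
Along the parallel at 33.5°, map distances are exaggerated by k = sec 33.5° = 1.199.
True distance = 2800 / 1.199 = 2800 × cos 33.5° ≈ 2330 km.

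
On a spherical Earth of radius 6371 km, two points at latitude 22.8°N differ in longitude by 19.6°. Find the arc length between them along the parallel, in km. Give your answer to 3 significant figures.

2010 km

Arc length along a parallel = R cos φ · Δλ (with Δλ in radians).
= 6371 × cos 22.8° × (19.6° × π/180) = 6371 × 0.9219 × 0.3421 ≈ 2010 km.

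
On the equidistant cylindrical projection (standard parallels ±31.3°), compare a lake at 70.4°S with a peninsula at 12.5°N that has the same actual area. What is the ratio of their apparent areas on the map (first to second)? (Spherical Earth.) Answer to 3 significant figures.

The equidistant cylindrical projection with φ₀ = 31.3° has h = 1 (meridians true) and k = cos φ₀ / cos φ along parallels.
Areal scale at 70.4°: h·k = 1.000 × 2.547 = 2.547.
Areal scale at 12.5°: h·k = 1.000 × 0.8752 = 0.8752.
Ratio = 2.547/0.8752 ≈ 2.91.

2.91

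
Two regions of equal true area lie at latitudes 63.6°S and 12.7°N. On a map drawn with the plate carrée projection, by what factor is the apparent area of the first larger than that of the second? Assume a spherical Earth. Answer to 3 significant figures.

2.19

For the equirectangular projection with φ₀ = 0 (plate carrée), h = 1 along meridians and k = sec φ along parallels.
Areal scale at 63.6°: h·k = 1.000 × 2.249 = 2.249.
Areal scale at 12.7°: h·k = 1.000 × 1.025 = 1.025.
Ratio = 2.249/1.025 ≈ 2.19.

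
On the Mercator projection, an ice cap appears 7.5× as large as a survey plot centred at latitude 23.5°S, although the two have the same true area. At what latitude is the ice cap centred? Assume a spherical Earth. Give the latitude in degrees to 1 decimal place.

For equal true areas on Mercator, apparent areas scale as sec²φ, so the ratio is cos²φ₂ / cos²φ₁.
cos²φ₂ / cos²φ₁ = 7.5  ⇒  cos φ₁ = cos 23.5° / √7.5 = 0.9171/2.739 = 0.3349.
φ₁ = arccos(0.3349) ≈ 70.4°.

70.4°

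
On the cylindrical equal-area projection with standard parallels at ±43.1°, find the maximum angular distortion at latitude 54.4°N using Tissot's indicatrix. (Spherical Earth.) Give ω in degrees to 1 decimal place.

For cylindrical equal-area with standard parallel φ₀, h = cos φ / cos φ₀ and k = cos φ₀ / cos φ, so h·k = 1.
At 54.4°: h = 0.7973, k = 1.254; principal scales a = 1.254, b = 0.7973.
sin(ω/2) = (a − b)/(a + b) = 0.4571/2.052 = 0.2228, so ω = 2 arcsin(0.2228) ≈ 25.7°.

25.7°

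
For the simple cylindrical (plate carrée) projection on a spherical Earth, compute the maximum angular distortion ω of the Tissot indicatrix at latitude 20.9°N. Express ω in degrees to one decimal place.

3.9°

In the plate carrée (x = Rλ, y = Rφ), meridians are true-scale (h = 1) and parallels are stretched by k = sec φ.
At 20.9°: h = 1.000, k = 1.070; principal scales a = 1.070, b = 1.000.
sin(ω/2) = (a − b)/(a + b) = 0.07043/2.070 = 0.03402, so ω = 2 arcsin(0.03402) ≈ 3.9°.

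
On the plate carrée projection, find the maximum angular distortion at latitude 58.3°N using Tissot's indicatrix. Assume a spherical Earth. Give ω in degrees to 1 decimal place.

Plate carrée maps x = Rλ, y = Rφ. The meridian scale is h = 1 and the parallel scale is k = 1/cos φ = sec φ.
At 58.3°: h = 1.000, k = 1.903; principal scales a = 1.903, b = 1.000.
sin(ω/2) = (a − b)/(a + b) = 0.9031/2.903 = 0.3111, so ω = 2 arcsin(0.3111) ≈ 36.2°.

36.2°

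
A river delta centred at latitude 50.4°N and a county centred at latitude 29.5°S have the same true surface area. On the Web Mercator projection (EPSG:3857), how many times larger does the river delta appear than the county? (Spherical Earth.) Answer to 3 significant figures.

1.86

On Mercator, area is exaggerated by sec²φ = 1/cos²φ.
At 50.4°: sec²(50.4°) = 1/0.6374² = 2.461.
At 29.5°: sec²(29.5°) = 1/0.8704² = 1.320.
Ratio = 2.461/1.320 = cos²(29.5°)/cos²(50.4°) ≈ 1.86.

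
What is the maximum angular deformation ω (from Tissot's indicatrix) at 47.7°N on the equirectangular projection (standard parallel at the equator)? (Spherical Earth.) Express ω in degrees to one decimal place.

22.5°

For the equirectangular projection with φ₀ = 0 (plate carrée), h = 1 along meridians and k = sec φ along parallels.
At 47.7°: h = 1.000, k = 1.486; principal scales a = 1.486, b = 1.000.
sin(ω/2) = (a − b)/(a + b) = 0.4859/2.486 = 0.1954, so ω = 2 arcsin(0.1954) ≈ 22.5°.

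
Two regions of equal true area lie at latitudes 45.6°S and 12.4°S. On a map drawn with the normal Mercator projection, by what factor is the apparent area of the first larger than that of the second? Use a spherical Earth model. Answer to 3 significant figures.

1.95

Mercator areal scale is sec²φ.
At 45.6°: sec²(45.6°) = 1/0.6997² = 2.043.
At 12.4°: sec²(12.4°) = 1/0.9767² = 1.048.
Ratio = 2.043/1.048 = cos²(12.4°)/cos²(45.6°) ≈ 1.95.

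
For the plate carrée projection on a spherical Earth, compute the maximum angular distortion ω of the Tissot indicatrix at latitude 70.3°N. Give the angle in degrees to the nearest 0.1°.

Plate carrée maps x = Rλ, y = Rφ. The meridian scale is h = 1 and the parallel scale is k = 1/cos φ = sec φ.
At 70.3°: h = 1.000, k = 2.967; principal scales a = 2.967, b = 1.000.
sin(ω/2) = (a − b)/(a + b) = 1.967/3.967 = 0.4958, so ω = 2 arcsin(0.4958) ≈ 59.4°.

59.4°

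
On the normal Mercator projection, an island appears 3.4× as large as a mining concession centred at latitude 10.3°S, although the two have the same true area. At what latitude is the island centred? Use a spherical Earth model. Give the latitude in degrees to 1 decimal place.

Mercator areal scale is sec²φ, so apparent-area ratio = sec²φ₁ / sec²φ₂ = cos²φ₂ / cos²φ₁.
cos²φ₂ / cos²φ₁ = 3.4  ⇒  cos φ₁ = cos 10.3° / √3.4 = 0.9839/1.844 = 0.5336.
φ₁ = arccos(0.5336) ≈ 57.8°.

57.8°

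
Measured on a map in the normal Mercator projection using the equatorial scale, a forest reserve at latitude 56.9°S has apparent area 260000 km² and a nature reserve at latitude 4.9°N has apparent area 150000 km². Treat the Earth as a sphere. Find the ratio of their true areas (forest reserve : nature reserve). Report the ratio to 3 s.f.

0.521

Mercator's areal exaggeration is sec²φ; hence true area = (apparent area) · cos²φ.
True area of forest reserve: 260000 × cos²(56.9°) = 260000 × 0.2982 = 77540 km².
True area of nature reserve: 150000 × cos²(4.9°) = 150000 × 0.9927 = 148900 km².
Ratio = 77540 / 148900 ≈ 0.521.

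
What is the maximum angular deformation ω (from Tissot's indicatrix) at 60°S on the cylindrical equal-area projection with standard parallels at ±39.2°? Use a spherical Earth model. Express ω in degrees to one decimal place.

48.7°

A cylindrical equal-area projection with standard parallel φ₀ has meridian scale h = cos φ / cos φ₀ and parallel scale k = cos φ₀ / cos φ (so areas are preserved, h·k = 1).
At 60°: h = 0.6452, k = 1.550; principal scales a = 1.550, b = 0.6452.
sin(ω/2) = (a − b)/(a + b) = 0.9047/2.195 = 0.4121, so ω = 2 arcsin(0.4121) ≈ 48.7°.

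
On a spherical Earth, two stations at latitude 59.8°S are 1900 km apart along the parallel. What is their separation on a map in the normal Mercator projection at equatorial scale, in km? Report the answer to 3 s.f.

The Mercator projection is conformal; its linear scale factor is the same in every direction and equals sec φ = 1/cos φ.
Along the parallel, k = sec 59.8° = 1/0.5030 = 1.988.
Map distance = 1900 × 1.988 ≈ 3780 km.

3780 km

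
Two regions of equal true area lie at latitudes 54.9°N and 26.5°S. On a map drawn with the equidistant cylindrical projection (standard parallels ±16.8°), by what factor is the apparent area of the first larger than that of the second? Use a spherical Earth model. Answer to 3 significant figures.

1.56

With standard parallel φ₀ = 16.8°, the equirectangular projection gives x = Rλ cos φ₀, y = Rφ, so h = 1 and k = cos 16.8° / cos φ.
Areal scale at 54.9°: h·k = 1.000 × 1.665 = 1.665.
Areal scale at 26.5°: h·k = 1.000 × 1.070 = 1.070.
Ratio = 1.665/1.070 ≈ 1.56.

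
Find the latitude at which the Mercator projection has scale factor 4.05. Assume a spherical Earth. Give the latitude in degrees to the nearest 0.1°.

Mercator scale is k = sec φ = 1/cos φ.
1/cos φ = 4.05  ⇒  cos φ = 0.2469  ⇒  φ = arccos(0.2469) ≈ 75.7°.

75.7°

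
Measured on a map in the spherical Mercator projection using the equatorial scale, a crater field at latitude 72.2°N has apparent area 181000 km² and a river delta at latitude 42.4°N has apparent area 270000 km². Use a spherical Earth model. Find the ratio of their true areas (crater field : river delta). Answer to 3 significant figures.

0.115

Since Mercator area scale is 1/cos²φ, the true area equals the apparent area multiplied by cos²φ.
True area of crater field: 181000 × cos²(72.2°) = 181000 × 0.09345 = 16910 km².
True area of river delta: 270000 × cos²(42.4°) = 270000 × 0.5453 = 147200 km².
Ratio = 16910 / 147200 ≈ 0.115.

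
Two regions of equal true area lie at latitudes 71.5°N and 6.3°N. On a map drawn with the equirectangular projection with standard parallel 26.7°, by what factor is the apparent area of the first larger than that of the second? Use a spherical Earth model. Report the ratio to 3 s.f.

With standard parallel φ₀ = 26.7°, the equirectangular projection gives x = Rλ cos φ₀, y = Rφ, so h = 1 and k = cos 26.7° / cos φ.
Areal scale at 71.5°: h·k = 1.000 × 2.816 = 2.816.
Areal scale at 6.3°: h·k = 1.000 × 0.8988 = 0.8988.
Ratio = 2.816/0.8988 ≈ 3.13.

3.13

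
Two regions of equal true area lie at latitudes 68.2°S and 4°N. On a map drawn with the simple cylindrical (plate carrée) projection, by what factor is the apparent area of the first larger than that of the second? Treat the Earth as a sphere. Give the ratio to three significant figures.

2.69

In the plate carrée (x = Rλ, y = Rφ), meridians are true-scale (h = 1) and parallels are stretched by k = sec φ.
Areal scale at 68.2°: h·k = 1.000 × 2.693 = 2.693.
Areal scale at 4°: h·k = 1.000 × 1.002 = 1.002.
Ratio = 2.693/1.002 ≈ 2.69.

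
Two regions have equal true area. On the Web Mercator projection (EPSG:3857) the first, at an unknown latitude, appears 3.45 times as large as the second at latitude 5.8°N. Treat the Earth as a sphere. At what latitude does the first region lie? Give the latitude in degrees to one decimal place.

57.6°

For equal true areas on Mercator, apparent areas scale as sec²φ, so the ratio is cos²φ₂ / cos²φ₁.
cos²φ₂ / cos²φ₁ = 3.45  ⇒  cos φ₁ = cos 5.8° / √3.45 = 0.9949/1.857 = 0.5356.
φ₁ = arccos(0.5356) ≈ 57.6°.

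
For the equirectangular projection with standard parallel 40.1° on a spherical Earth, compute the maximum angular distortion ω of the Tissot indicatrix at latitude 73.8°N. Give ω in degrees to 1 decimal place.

In the equirectangular projection with standard parallel φ₀ = 40.1° (x = Rλ cos φ₀, y = Rφ), meridians are true-scale (h = 1) and the parallel scale is k = cos φ₀ / cos φ.
At 73.8°: h = 1.000, k = 2.742; principal scales a = 2.742, b = 1.000.
sin(ω/2) = (a − b)/(a + b) = 1.742/3.742 = 0.4655, so ω = 2 arcsin(0.4655) ≈ 55.5°.

55.5°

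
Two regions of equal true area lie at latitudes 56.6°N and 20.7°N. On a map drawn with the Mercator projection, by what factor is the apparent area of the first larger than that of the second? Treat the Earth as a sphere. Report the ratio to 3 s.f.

2.89

Mercator is conformal with k = sec φ, so areal scale = k² = sec²φ.
At 56.6°: sec²(56.6°) = 1/0.5505² = 3.300.
At 20.7°: sec²(20.7°) = 1/0.9354² = 1.143.
Ratio = 3.300/1.143 = cos²(20.7°)/cos²(56.6°) ≈ 2.89.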